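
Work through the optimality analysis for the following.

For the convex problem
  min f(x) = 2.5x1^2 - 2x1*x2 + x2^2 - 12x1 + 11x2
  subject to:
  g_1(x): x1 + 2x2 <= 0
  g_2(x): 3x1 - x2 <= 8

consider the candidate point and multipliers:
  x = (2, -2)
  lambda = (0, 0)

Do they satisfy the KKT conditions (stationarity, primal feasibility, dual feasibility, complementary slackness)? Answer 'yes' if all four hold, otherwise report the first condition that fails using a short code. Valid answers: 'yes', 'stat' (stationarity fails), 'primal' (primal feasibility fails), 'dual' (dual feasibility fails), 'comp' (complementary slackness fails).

Gradient of f: grad f(x) = Q x + c = (2, 3)
Constraint values g_i(x) = a_i^T x - b_i:
  g_1((2, -2)) = -2
  g_2((2, -2)) = 0
Stationarity residual: grad f(x) + sum_i lambda_i a_i = (2, 3)
  -> stationarity FAILS
Primal feasibility (all g_i <= 0): OK
Dual feasibility (all lambda_i >= 0): OK
Complementary slackness (lambda_i * g_i(x) = 0 for all i): OK

Verdict: the first failing condition is stationarity -> stat.

stat


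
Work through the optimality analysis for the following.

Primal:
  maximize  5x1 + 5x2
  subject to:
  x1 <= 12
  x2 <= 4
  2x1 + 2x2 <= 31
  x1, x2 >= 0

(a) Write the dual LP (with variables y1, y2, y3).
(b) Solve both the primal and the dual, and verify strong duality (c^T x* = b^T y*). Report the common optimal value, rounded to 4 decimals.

The standard primal-dual pair for 'max c^T x s.t. A x <= b, x >= 0' is:
  Dual:  min b^T y  s.t.  A^T y >= c,  y >= 0.

So the dual LP is:
  minimize  12y1 + 4y2 + 31y3
  subject to:
    y1 + 2y3 >= 5
    y2 + 2y3 >= 5
    y1, y2, y3 >= 0

Solving the primal: x* = (11.5, 4).
  primal value c^T x* = 77.5.
Solving the dual: y* = (0, 0, 2.5).
  dual value b^T y* = 77.5.
Strong duality: c^T x* = b^T y*. Confirmed.

77.5


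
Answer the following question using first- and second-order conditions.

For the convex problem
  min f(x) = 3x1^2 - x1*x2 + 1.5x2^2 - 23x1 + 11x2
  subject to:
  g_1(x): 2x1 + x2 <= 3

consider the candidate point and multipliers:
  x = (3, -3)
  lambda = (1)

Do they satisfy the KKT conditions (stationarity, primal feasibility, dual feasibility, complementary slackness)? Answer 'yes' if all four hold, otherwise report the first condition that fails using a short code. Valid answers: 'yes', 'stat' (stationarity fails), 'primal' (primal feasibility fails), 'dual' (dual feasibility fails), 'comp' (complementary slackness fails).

Gradient of f: grad f(x) = Q x + c = (-2, -1)
Constraint values g_i(x) = a_i^T x - b_i:
  g_1((3, -3)) = 0
Stationarity residual: grad f(x) + sum_i lambda_i a_i = (0, 0)
  -> stationarity OK
Primal feasibility (all g_i <= 0): OK
Dual feasibility (all lambda_i >= 0): OK
Complementary slackness (lambda_i * g_i(x) = 0 for all i): OK

Verdict: yes, KKT holds.

yes


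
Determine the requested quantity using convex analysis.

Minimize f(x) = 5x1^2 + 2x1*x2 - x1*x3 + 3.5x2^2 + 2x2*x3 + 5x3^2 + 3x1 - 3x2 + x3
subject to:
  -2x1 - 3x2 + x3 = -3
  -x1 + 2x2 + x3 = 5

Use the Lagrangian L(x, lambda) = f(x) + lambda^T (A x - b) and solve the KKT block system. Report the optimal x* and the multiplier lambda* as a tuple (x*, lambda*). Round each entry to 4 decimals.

Form the Lagrangian:
  L(x, lambda) = (1/2) x^T Q x + c^T x + lambda^T (A x - b)
Stationarity (grad_x L = 0): Q x + c + A^T lambda = 0.
Primal feasibility: A x = b.

This gives the KKT block system:
  [ Q   A^T ] [ x     ]   [-c ]
  [ A    0  ] [ lambda ] = [ b ]

Solving the linear system:
  x*      = (-1.3164, 1.8633, -0.0429)
  lambda* = (-0.7806, -4.8331)
  f(x*)   = 6.1208

x* = (-1.3164, 1.8633, -0.0429), lambda* = (-0.7806, -4.8331)


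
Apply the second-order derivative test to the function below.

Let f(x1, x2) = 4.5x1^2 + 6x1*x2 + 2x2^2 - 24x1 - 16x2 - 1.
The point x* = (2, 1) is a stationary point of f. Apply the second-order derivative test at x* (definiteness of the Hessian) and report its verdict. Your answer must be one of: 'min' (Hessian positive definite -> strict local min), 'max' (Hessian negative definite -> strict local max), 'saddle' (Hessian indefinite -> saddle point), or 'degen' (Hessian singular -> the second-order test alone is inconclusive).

Compute the Hessian H = grad^2 f:
  H = [[9, 6], [6, 4]]
Verify stationarity: grad f(x*) = H x* + g = (0, 0).
Eigenvalues of H: 0, 13.
H has a zero eigenvalue (singular; positive semidefinite but not definite), so H is neither positive definite, negative definite, nor indefinite. The second-order test alone is inconclusive -> degen.
(Indeed, f is constant along the null direction of H through x*, so x* is not a strict local extremum.)

degen


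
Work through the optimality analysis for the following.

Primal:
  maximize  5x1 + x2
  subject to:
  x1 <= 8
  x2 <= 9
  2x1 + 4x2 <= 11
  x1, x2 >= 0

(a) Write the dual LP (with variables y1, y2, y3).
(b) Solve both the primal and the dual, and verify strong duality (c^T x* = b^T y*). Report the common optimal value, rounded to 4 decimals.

The standard primal-dual pair for 'max c^T x s.t. A x <= b, x >= 0' is:
  Dual:  min b^T y  s.t.  A^T y >= c,  y >= 0.

So the dual LP is:
  minimize  8y1 + 9y2 + 11y3
  subject to:
    y1 + 2y3 >= 5
    y2 + 4y3 >= 1
    y1, y2, y3 >= 0

Solving the primal: x* = (5.5, 0).
  primal value c^T x* = 27.5.
Solving the dual: y* = (0, 0, 2.5).
  dual value b^T y* = 27.5.
Strong duality: c^T x* = b^T y*. Confirmed.

27.5


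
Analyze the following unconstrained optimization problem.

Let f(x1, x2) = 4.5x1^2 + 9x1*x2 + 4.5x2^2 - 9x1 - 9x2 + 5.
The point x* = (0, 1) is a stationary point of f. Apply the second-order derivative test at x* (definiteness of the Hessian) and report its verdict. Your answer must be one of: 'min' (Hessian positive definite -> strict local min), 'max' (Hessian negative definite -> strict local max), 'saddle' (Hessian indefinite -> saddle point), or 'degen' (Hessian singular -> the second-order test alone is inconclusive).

Compute the Hessian H = grad^2 f:
  H = [[9, 9], [9, 9]]
Verify stationarity: grad f(x*) = H x* + g = (0, 0).
Eigenvalues of H: 0, 18.
H has a zero eigenvalue (singular; positive semidefinite but not definite), so H is neither positive definite, negative definite, nor indefinite. The second-order test alone is inconclusive -> degen.
(Indeed, f is constant along the null direction of H through x*, so x* is not a strict local extremum.)

degen


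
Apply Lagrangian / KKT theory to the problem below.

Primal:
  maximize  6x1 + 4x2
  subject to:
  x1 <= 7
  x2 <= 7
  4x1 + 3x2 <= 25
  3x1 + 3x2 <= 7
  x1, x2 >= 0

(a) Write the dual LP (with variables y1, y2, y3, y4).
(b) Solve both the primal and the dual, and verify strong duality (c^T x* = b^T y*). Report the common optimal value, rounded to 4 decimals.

The standard primal-dual pair for 'max c^T x s.t. A x <= b, x >= 0' is:
  Dual:  min b^T y  s.t.  A^T y >= c,  y >= 0.

So the dual LP is:
  minimize  7y1 + 7y2 + 25y3 + 7y4
  subject to:
    y1 + 4y3 + 3y4 >= 6
    y2 + 3y3 + 3y4 >= 4
    y1, y2, y3, y4 >= 0

Solving the primal: x* = (2.3333, 0).
  primal value c^T x* = 14.
Solving the dual: y* = (0, 0, 0, 2).
  dual value b^T y* = 14.
Strong duality: c^T x* = b^T y*. Confirmed.

14


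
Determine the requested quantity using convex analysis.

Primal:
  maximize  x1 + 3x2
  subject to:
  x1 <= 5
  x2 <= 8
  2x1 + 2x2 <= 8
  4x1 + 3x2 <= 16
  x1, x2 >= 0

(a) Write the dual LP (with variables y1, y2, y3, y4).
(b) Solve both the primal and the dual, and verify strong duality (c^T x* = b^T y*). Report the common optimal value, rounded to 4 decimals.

The standard primal-dual pair for 'max c^T x s.t. A x <= b, x >= 0' is:
  Dual:  min b^T y  s.t.  A^T y >= c,  y >= 0.

So the dual LP is:
  minimize  5y1 + 8y2 + 8y3 + 16y4
  subject to:
    y1 + 2y3 + 4y4 >= 1
    y2 + 2y3 + 3y4 >= 3
    y1, y2, y3, y4 >= 0

Solving the primal: x* = (0, 4).
  primal value c^T x* = 12.
Solving the dual: y* = (0, 0, 1.5, 0).
  dual value b^T y* = 12.
Strong duality: c^T x* = b^T y*. Confirmed.

12


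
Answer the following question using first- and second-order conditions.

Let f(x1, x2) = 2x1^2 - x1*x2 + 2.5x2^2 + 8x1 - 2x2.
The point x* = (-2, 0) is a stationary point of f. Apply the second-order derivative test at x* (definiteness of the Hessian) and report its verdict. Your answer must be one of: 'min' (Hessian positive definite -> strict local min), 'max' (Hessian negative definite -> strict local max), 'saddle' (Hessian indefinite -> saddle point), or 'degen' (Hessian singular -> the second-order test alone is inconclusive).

Compute the Hessian H = grad^2 f:
  H = [[4, -1], [-1, 5]]
Verify stationarity: grad f(x*) = H x* + g = (0, 0).
Eigenvalues of H: 3.382, 5.618.
Both eigenvalues > 0, so H is positive definite -> x* is a strict local min.

min


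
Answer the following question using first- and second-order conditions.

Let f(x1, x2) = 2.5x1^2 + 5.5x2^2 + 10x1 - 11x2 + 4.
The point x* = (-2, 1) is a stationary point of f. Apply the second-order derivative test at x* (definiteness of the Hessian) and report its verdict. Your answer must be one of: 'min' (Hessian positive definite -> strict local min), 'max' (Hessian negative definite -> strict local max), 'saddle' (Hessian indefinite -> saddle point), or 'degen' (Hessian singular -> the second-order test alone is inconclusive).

Compute the Hessian H = grad^2 f:
  H = [[5, 0], [0, 11]]
Verify stationarity: grad f(x*) = H x* + g = (0, 0).
Eigenvalues of H: 5, 11.
Both eigenvalues > 0, so H is positive definite -> x* is a strict local min.

min


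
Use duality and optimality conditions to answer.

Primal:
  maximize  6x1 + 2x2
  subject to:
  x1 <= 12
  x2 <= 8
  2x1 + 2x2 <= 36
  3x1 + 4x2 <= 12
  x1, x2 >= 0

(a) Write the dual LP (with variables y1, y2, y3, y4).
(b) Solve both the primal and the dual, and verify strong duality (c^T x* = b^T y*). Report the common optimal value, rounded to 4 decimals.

The standard primal-dual pair for 'max c^T x s.t. A x <= b, x >= 0' is:
  Dual:  min b^T y  s.t.  A^T y >= c,  y >= 0.

So the dual LP is:
  minimize  12y1 + 8y2 + 36y3 + 12y4
  subject to:
    y1 + 2y3 + 3y4 >= 6
    y2 + 2y3 + 4y4 >= 2
    y1, y2, y3, y4 >= 0

Solving the primal: x* = (4, 0).
  primal value c^T x* = 24.
Solving the dual: y* = (0, 0, 0, 2).
  dual value b^T y* = 24.
Strong duality: c^T x* = b^T y*. Confirmed.

24


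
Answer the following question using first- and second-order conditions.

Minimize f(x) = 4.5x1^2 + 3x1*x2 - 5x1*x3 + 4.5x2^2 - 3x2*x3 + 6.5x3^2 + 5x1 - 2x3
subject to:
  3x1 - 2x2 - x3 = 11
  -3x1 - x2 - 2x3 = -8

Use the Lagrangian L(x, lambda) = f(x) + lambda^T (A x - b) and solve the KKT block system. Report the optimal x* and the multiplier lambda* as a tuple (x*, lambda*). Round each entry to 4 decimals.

Form the Lagrangian:
  L(x, lambda) = (1/2) x^T Q x + c^T x + lambda^T (A x - b)
Stationarity (grad_x L = 0): Q x + c + A^T lambda = 0.
Primal feasibility: A x = b.

This gives the KKT block system:
  [ Q   A^T ] [ x     ]   [-c ]
  [ A    0  ] [ lambda ] = [ b ]

Solving the linear system:
  x*      = (2.7702, -1.6893, 0.6893)
  lambda* = (-5.3668, 1.7724)
  f(x*)   = 42.843

x* = (2.7702, -1.6893, 0.6893), lambda* = (-5.3668, 1.7724)


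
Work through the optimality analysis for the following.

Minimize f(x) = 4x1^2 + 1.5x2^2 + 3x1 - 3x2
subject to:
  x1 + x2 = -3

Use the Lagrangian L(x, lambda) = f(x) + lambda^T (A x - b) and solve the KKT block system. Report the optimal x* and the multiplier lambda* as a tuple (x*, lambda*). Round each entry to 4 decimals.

Form the Lagrangian:
  L(x, lambda) = (1/2) x^T Q x + c^T x + lambda^T (A x - b)
Stationarity (grad_x L = 0): Q x + c + A^T lambda = 0.
Primal feasibility: A x = b.

This gives the KKT block system:
  [ Q   A^T ] [ x     ]   [-c ]
  [ A    0  ] [ lambda ] = [ b ]

Solving the linear system:
  x*      = (-1.3636, -1.6364)
  lambda* = (7.9091)
  f(x*)   = 12.2727

x* = (-1.3636, -1.6364), lambda* = (7.9091)


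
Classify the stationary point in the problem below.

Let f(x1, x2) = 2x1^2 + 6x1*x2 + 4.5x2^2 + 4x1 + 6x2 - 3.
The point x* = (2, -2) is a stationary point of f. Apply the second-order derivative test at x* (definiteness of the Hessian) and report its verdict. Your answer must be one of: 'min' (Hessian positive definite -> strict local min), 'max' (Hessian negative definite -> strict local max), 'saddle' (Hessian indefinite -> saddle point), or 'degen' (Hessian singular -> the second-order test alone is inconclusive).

Compute the Hessian H = grad^2 f:
  H = [[4, 6], [6, 9]]
Verify stationarity: grad f(x*) = H x* + g = (0, 0).
Eigenvalues of H: 0, 13.
H has a zero eigenvalue (singular; positive semidefinite but not definite), so H is neither positive definite, negative definite, nor indefinite. The second-order test alone is inconclusive -> degen.
(Indeed, f is constant along the null direction of H through x*, so x* is not a strict local extremum.)

degen


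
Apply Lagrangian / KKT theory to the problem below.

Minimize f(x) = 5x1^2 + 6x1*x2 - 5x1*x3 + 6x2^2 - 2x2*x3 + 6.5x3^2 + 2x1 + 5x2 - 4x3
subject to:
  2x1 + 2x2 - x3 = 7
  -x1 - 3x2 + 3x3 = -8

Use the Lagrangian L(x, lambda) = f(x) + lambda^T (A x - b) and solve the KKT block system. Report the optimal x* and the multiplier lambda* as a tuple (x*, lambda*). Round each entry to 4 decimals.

Form the Lagrangian:
  L(x, lambda) = (1/2) x^T Q x + c^T x + lambda^T (A x - b)
Stationarity (grad_x L = 0): Q x + c + A^T lambda = 0.
Primal feasibility: A x = b.

This gives the KKT block system:
  [ Q   A^T ] [ x     ]   [-c ]
  [ A    0  ] [ lambda ] = [ b ]

Solving the linear system:
  x*      = (1.607, 1.655, -0.476)
  lambda* = (-13.9214, 2.5371)
  f(x*)   = 65.5699

x* = (1.607, 1.655, -0.476), lambda* = (-13.9214, 2.5371)


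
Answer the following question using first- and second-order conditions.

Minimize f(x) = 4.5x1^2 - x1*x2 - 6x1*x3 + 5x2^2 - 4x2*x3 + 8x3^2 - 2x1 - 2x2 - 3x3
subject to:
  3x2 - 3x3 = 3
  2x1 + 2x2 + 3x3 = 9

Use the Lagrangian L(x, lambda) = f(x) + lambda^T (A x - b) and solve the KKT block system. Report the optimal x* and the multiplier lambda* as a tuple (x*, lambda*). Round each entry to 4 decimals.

Form the Lagrangian:
  L(x, lambda) = (1/2) x^T Q x + c^T x + lambda^T (A x - b)
Stationarity (grad_x L = 0): Q x + c + A^T lambda = 0.
Primal feasibility: A x = b.

This gives the KKT block system:
  [ Q   A^T ] [ x     ]   [-c ]
  [ A    0  ] [ lambda ] = [ b ]

Solving the linear system:
  x*      = (1.3318, 1.8673, 0.8673)
  lambda* = (-2.9855, -1.4577)
  f(x*)   = 6.5378

x* = (1.3318, 1.8673, 0.8673), lambda* = (-2.9855, -1.4577)


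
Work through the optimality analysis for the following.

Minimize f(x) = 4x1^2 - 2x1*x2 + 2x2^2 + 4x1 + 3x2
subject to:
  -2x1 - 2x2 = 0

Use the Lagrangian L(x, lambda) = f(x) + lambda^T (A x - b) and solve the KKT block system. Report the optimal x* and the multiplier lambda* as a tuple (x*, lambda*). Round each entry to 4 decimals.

Form the Lagrangian:
  L(x, lambda) = (1/2) x^T Q x + c^T x + lambda^T (A x - b)
Stationarity (grad_x L = 0): Q x + c + A^T lambda = 0.
Primal feasibility: A x = b.

This gives the KKT block system:
  [ Q   A^T ] [ x     ]   [-c ]
  [ A    0  ] [ lambda ] = [ b ]

Solving the linear system:
  x*      = (-0.0625, 0.0625)
  lambda* = (1.6875)
  f(x*)   = -0.0312

x* = (-0.0625, 0.0625), lambda* = (1.6875)


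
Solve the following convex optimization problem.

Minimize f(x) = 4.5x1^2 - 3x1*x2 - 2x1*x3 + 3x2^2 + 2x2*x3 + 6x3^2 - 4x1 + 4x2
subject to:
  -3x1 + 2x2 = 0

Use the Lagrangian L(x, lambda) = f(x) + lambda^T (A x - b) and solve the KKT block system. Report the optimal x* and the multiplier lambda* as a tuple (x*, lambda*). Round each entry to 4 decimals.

Form the Lagrangian:
  L(x, lambda) = (1/2) x^T Q x + c^T x + lambda^T (A x - b)
Stationarity (grad_x L = 0): Q x + c + A^T lambda = 0.
Primal feasibility: A x = b.

This gives the KKT block system:
  [ Q   A^T ] [ x     ]   [-c ]
  [ A    0  ] [ lambda ] = [ b ]

Solving the linear system:
  x*      = (-0.1491, -0.2236, 0.0124)
  lambda* = (-1.5652)
  f(x*)   = -0.1491

x* = (-0.1491, -0.2236, 0.0124), lambda* = (-1.5652)


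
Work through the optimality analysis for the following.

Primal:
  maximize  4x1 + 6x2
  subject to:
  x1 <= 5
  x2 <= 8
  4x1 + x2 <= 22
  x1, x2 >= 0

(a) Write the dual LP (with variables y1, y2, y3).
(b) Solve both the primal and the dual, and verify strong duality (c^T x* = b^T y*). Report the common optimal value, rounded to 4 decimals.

The standard primal-dual pair for 'max c^T x s.t. A x <= b, x >= 0' is:
  Dual:  min b^T y  s.t.  A^T y >= c,  y >= 0.

So the dual LP is:
  minimize  5y1 + 8y2 + 22y3
  subject to:
    y1 + 4y3 >= 4
    y2 + y3 >= 6
    y1, y2, y3 >= 0

Solving the primal: x* = (3.5, 8).
  primal value c^T x* = 62.
Solving the dual: y* = (0, 5, 1).
  dual value b^T y* = 62.
Strong duality: c^T x* = b^T y*. Confirmed.

62


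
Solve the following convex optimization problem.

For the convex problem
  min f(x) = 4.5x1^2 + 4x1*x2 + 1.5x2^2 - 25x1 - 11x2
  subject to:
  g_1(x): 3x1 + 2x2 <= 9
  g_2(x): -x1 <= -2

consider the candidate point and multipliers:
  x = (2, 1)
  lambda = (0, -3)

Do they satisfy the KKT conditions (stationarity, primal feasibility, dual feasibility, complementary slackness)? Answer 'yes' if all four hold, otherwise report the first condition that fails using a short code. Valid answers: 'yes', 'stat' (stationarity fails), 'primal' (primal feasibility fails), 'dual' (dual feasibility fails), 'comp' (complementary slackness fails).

Gradient of f: grad f(x) = Q x + c = (-3, 0)
Constraint values g_i(x) = a_i^T x - b_i:
  g_1((2, 1)) = -1
  g_2((2, 1)) = 0
Stationarity residual: grad f(x) + sum_i lambda_i a_i = (0, 0)
  -> stationarity OK
Primal feasibility (all g_i <= 0): OK
Dual feasibility (all lambda_i >= 0): FAILS
Complementary slackness (lambda_i * g_i(x) = 0 for all i): OK

Verdict: the first failing condition is dual_feasibility -> dual.

dual


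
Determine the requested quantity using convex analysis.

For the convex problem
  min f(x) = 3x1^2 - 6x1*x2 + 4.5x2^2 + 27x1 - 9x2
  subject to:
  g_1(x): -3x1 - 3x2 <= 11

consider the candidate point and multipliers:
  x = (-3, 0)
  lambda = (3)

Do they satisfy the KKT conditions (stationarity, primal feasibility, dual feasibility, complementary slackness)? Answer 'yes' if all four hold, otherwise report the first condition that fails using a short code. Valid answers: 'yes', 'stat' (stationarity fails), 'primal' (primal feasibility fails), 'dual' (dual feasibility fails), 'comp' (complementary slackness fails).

Gradient of f: grad f(x) = Q x + c = (9, 9)
Constraint values g_i(x) = a_i^T x - b_i:
  g_1((-3, 0)) = -2
Stationarity residual: grad f(x) + sum_i lambda_i a_i = (0, 0)
  -> stationarity OK
Primal feasibility (all g_i <= 0): OK
Dual feasibility (all lambda_i >= 0): OK
Complementary slackness (lambda_i * g_i(x) = 0 for all i): FAILS

Verdict: the first failing condition is complementary_slackness -> comp.

comp


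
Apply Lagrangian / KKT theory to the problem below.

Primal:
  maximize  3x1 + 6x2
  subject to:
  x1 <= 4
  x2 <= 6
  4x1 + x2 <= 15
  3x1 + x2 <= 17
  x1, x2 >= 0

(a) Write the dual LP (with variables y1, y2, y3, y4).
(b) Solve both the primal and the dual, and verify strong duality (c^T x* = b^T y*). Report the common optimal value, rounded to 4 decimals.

The standard primal-dual pair for 'max c^T x s.t. A x <= b, x >= 0' is:
  Dual:  min b^T y  s.t.  A^T y >= c,  y >= 0.

So the dual LP is:
  minimize  4y1 + 6y2 + 15y3 + 17y4
  subject to:
    y1 + 4y3 + 3y4 >= 3
    y2 + y3 + y4 >= 6
    y1, y2, y3, y4 >= 0

Solving the primal: x* = (2.25, 6).
  primal value c^T x* = 42.75.
Solving the dual: y* = (0, 5.25, 0.75, 0).
  dual value b^T y* = 42.75.
Strong duality: c^T x* = b^T y*. Confirmed.

42.75


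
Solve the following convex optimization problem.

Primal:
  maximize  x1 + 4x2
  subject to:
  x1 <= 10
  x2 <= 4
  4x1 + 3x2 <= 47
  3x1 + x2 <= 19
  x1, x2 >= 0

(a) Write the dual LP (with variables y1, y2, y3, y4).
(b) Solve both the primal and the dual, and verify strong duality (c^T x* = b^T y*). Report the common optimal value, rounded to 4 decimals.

The standard primal-dual pair for 'max c^T x s.t. A x <= b, x >= 0' is:
  Dual:  min b^T y  s.t.  A^T y >= c,  y >= 0.

So the dual LP is:
  minimize  10y1 + 4y2 + 47y3 + 19y4
  subject to:
    y1 + 4y3 + 3y4 >= 1
    y2 + 3y3 + y4 >= 4
    y1, y2, y3, y4 >= 0

Solving the primal: x* = (5, 4).
  primal value c^T x* = 21.
Solving the dual: y* = (0, 3.6667, 0, 0.3333).
  dual value b^T y* = 21.
Strong duality: c^T x* = b^T y*. Confirmed.

21


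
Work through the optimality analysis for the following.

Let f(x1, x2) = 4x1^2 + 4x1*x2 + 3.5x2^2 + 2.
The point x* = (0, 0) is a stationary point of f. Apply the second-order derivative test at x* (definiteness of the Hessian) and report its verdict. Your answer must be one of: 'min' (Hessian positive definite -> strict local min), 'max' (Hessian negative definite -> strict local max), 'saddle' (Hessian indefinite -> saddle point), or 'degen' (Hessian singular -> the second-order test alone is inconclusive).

Compute the Hessian H = grad^2 f:
  H = [[8, 4], [4, 7]]
Verify stationarity: grad f(x*) = H x* + g = (0, 0).
Eigenvalues of H: 3.4689, 11.5311.
Both eigenvalues > 0, so H is positive definite -> x* is a strict local min.

min


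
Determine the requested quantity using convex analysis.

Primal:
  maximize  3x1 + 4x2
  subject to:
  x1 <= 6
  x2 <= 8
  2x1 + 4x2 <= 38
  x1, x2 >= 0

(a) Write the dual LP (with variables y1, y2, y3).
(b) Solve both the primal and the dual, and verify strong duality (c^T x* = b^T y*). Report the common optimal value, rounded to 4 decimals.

The standard primal-dual pair for 'max c^T x s.t. A x <= b, x >= 0' is:
  Dual:  min b^T y  s.t.  A^T y >= c,  y >= 0.

So the dual LP is:
  minimize  6y1 + 8y2 + 38y3
  subject to:
    y1 + 2y3 >= 3
    y2 + 4y3 >= 4
    y1, y2, y3 >= 0

Solving the primal: x* = (6, 6.5).
  primal value c^T x* = 44.
Solving the dual: y* = (1, 0, 1).
  dual value b^T y* = 44.
Strong duality: c^T x* = b^T y*. Confirmed.

44


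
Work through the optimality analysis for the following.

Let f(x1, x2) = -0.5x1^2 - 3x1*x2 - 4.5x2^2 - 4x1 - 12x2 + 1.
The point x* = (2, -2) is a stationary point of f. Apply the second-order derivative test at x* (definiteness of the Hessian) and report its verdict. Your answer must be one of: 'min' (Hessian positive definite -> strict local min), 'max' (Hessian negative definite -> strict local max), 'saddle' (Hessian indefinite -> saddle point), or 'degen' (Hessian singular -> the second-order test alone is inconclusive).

Compute the Hessian H = grad^2 f:
  H = [[-1, -3], [-3, -9]]
Verify stationarity: grad f(x*) = H x* + g = (0, 0).
Eigenvalues of H: -10, 0.
H has a zero eigenvalue (singular; negative semidefinite but not definite), so H is neither positive definite, negative definite, nor indefinite. The second-order test alone is inconclusive -> degen.
(Indeed, f is constant along the null direction of H through x*, so x* is not a strict local extremum.)

degen


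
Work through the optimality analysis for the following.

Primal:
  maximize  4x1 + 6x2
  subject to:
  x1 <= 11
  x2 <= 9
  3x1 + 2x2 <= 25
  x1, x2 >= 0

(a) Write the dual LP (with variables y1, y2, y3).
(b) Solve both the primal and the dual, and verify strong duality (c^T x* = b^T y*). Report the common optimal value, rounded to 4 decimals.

The standard primal-dual pair for 'max c^T x s.t. A x <= b, x >= 0' is:
  Dual:  min b^T y  s.t.  A^T y >= c,  y >= 0.

So the dual LP is:
  minimize  11y1 + 9y2 + 25y3
  subject to:
    y1 + 3y3 >= 4
    y2 + 2y3 >= 6
    y1, y2, y3 >= 0

Solving the primal: x* = (2.3333, 9).
  primal value c^T x* = 63.3333.
Solving the dual: y* = (0, 3.3333, 1.3333).
  dual value b^T y* = 63.3333.
Strong duality: c^T x* = b^T y*. Confirmed.

63.3333


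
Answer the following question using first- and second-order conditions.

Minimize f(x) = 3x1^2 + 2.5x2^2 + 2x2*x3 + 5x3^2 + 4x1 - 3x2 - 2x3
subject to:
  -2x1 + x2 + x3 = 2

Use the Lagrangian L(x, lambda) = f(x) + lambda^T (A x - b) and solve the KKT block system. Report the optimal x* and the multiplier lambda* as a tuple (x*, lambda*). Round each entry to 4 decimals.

Form the Lagrangian:
  L(x, lambda) = (1/2) x^T Q x + c^T x + lambda^T (A x - b)
Stationarity (grad_x L = 0): Q x + c + A^T lambda = 0.
Primal feasibility: A x = b.

This gives the KKT block system:
  [ Q   A^T ] [ x     ]   [-c ]
  [ A    0  ] [ lambda ] = [ b ]

Solving the linear system:
  x*      = (-0.672, 0.568, 0.088)
  lambda* = (-0.016)
  f(x*)   = -2.268

x* = (-0.672, 0.568, 0.088), lambda* = (-0.016)


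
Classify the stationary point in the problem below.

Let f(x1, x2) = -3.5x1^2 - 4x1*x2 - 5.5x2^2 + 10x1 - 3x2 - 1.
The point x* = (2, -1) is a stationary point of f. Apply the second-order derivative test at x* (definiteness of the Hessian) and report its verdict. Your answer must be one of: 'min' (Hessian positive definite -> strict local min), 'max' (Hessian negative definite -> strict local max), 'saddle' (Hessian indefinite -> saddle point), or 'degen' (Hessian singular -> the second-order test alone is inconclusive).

Compute the Hessian H = grad^2 f:
  H = [[-7, -4], [-4, -11]]
Verify stationarity: grad f(x*) = H x* + g = (0, 0).
Eigenvalues of H: -13.4721, -4.5279.
Both eigenvalues < 0, so H is negative definite -> x* is a strict local max.

max


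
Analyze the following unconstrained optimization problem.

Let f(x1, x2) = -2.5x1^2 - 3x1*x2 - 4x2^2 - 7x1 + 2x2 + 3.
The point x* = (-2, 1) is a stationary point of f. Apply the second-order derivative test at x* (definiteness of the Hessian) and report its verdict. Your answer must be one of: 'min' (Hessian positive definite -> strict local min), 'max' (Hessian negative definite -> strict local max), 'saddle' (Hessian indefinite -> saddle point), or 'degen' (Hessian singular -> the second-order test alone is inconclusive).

Compute the Hessian H = grad^2 f:
  H = [[-5, -3], [-3, -8]]
Verify stationarity: grad f(x*) = H x* + g = (0, 0).
Eigenvalues of H: -9.8541, -3.1459.
Both eigenvalues < 0, so H is negative definite -> x* is a strict local max.

max


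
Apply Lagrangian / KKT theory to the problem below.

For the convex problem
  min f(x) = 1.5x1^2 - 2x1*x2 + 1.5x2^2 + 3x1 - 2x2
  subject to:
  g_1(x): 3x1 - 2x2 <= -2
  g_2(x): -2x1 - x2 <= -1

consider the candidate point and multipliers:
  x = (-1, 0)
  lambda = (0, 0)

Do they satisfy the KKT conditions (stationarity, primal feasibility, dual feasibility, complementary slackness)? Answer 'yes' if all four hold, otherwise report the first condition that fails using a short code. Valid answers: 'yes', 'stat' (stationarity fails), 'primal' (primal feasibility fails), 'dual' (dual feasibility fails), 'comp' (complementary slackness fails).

Gradient of f: grad f(x) = Q x + c = (0, 0)
Constraint values g_i(x) = a_i^T x - b_i:
  g_1((-1, 0)) = -1
  g_2((-1, 0)) = 3
Stationarity residual: grad f(x) + sum_i lambda_i a_i = (0, 0)
  -> stationarity OK
Primal feasibility (all g_i <= 0): FAILS
Dual feasibility (all lambda_i >= 0): OK
Complementary slackness (lambda_i * g_i(x) = 0 for all i): OK

Verdict: the first failing condition is primal_feasibility -> primal.

primal


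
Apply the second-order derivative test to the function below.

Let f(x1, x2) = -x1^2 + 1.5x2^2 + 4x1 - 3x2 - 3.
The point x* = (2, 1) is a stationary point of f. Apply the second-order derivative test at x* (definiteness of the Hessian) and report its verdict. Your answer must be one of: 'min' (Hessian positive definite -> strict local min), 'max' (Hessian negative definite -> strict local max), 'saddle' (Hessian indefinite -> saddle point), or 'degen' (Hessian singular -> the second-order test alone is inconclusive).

Compute the Hessian H = grad^2 f:
  H = [[-2, 0], [0, 3]]
Verify stationarity: grad f(x*) = H x* + g = (0, 0).
Eigenvalues of H: -2, 3.
Eigenvalues have mixed signs, so H is indefinite -> x* is a saddle point.

saddle


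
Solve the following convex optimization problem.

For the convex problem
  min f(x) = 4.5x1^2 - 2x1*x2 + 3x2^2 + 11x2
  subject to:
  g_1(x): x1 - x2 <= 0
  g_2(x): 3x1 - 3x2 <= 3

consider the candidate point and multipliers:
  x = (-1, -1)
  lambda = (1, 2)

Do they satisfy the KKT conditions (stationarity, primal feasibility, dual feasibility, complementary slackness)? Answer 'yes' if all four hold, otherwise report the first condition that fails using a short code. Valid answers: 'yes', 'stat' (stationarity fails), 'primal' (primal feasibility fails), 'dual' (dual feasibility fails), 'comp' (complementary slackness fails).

Gradient of f: grad f(x) = Q x + c = (-7, 7)
Constraint values g_i(x) = a_i^T x - b_i:
  g_1((-1, -1)) = 0
  g_2((-1, -1)) = -3
Stationarity residual: grad f(x) + sum_i lambda_i a_i = (0, 0)
  -> stationarity OK
Primal feasibility (all g_i <= 0): OK
Dual feasibility (all lambda_i >= 0): OK
Complementary slackness (lambda_i * g_i(x) = 0 for all i): FAILS

Verdict: the first failing condition is complementary_slackness -> comp.

comp


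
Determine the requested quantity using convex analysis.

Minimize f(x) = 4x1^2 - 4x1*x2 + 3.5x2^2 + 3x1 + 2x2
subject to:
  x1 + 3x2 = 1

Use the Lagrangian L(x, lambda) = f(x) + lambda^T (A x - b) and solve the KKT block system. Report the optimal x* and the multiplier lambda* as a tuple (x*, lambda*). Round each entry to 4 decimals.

Form the Lagrangian:
  L(x, lambda) = (1/2) x^T Q x + c^T x + lambda^T (A x - b)
Stationarity (grad_x L = 0): Q x + c + A^T lambda = 0.
Primal feasibility: A x = b.

This gives the KKT block system:
  [ Q   A^T ] [ x     ]   [-c ]
  [ A    0  ] [ lambda ] = [ b ]

Solving the linear system:
  x*      = (-0.0194, 0.3398)
  lambda* = (-1.4854)
  f(x*)   = 1.0534

x* = (-0.0194, 0.3398), lambda* = (-1.4854)


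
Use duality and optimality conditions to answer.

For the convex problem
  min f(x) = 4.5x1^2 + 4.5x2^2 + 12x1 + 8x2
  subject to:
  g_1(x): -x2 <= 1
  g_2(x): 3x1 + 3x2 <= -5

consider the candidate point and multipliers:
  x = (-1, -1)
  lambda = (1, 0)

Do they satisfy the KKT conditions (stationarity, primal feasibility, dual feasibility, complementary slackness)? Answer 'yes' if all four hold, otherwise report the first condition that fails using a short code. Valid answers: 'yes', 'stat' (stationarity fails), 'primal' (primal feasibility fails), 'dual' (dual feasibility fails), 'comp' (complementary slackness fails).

Gradient of f: grad f(x) = Q x + c = (3, -1)
Constraint values g_i(x) = a_i^T x - b_i:
  g_1((-1, -1)) = 0
  g_2((-1, -1)) = -1
Stationarity residual: grad f(x) + sum_i lambda_i a_i = (3, -2)
  -> stationarity FAILS
Primal feasibility (all g_i <= 0): OK
Dual feasibility (all lambda_i >= 0): OK
Complementary slackness (lambda_i * g_i(x) = 0 for all i): OK

Verdict: the first failing condition is stationarity -> stat.

stat


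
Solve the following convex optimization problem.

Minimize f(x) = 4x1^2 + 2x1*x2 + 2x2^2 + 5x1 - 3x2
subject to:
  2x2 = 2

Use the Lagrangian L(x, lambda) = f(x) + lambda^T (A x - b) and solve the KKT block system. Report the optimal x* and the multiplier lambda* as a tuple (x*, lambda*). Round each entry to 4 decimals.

Form the Lagrangian:
  L(x, lambda) = (1/2) x^T Q x + c^T x + lambda^T (A x - b)
Stationarity (grad_x L = 0): Q x + c + A^T lambda = 0.
Primal feasibility: A x = b.

This gives the KKT block system:
  [ Q   A^T ] [ x     ]   [-c ]
  [ A    0  ] [ lambda ] = [ b ]

Solving the linear system:
  x*      = (-0.875, 1)
  lambda* = (0.375)
  f(x*)   = -4.0625

x* = (-0.875, 1), lambda* = (0.375)


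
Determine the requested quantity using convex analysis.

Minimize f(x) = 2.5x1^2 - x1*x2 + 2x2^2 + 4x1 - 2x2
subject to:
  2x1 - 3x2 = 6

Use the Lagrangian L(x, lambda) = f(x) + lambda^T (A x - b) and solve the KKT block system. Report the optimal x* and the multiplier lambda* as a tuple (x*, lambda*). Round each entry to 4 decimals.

Form the Lagrangian:
  L(x, lambda) = (1/2) x^T Q x + c^T x + lambda^T (A x - b)
Stationarity (grad_x L = 0): Q x + c + A^T lambda = 0.
Primal feasibility: A x = b.

This gives the KKT block system:
  [ Q   A^T ] [ x     ]   [-c ]
  [ A    0  ] [ lambda ] = [ b ]

Solving the linear system:
  x*      = (0.1224, -1.9184)
  lambda* = (-3.2653)
  f(x*)   = 11.9592

x* = (0.1224, -1.9184), lambda* = (-3.2653)


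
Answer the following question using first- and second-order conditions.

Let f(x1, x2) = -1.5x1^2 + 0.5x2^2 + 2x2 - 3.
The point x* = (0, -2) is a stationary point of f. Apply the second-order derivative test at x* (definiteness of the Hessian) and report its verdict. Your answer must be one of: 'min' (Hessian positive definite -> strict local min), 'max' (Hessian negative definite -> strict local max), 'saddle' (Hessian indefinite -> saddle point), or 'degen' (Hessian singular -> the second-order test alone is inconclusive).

Compute the Hessian H = grad^2 f:
  H = [[-3, 0], [0, 1]]
Verify stationarity: grad f(x*) = H x* + g = (0, 0).
Eigenvalues of H: -3, 1.
Eigenvalues have mixed signs, so H is indefinite -> x* is a saddle point.

saddle


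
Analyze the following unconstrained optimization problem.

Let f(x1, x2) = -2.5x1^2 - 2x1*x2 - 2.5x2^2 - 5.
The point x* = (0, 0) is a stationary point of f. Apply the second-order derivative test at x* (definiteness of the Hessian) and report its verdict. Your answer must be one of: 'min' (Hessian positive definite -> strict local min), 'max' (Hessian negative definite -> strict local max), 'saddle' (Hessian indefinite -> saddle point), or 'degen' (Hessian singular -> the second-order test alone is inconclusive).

Compute the Hessian H = grad^2 f:
  H = [[-5, -2], [-2, -5]]
Verify stationarity: grad f(x*) = H x* + g = (0, 0).
Eigenvalues of H: -7, -3.
Both eigenvalues < 0, so H is negative definite -> x* is a strict local max.

max


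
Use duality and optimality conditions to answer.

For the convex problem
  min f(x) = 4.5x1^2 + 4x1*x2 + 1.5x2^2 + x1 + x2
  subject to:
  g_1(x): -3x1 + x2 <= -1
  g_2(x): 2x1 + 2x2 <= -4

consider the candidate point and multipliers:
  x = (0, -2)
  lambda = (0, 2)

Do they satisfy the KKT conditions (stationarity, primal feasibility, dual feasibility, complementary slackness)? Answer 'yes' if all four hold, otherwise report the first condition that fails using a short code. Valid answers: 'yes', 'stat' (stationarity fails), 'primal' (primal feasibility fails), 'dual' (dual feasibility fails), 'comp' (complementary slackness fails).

Gradient of f: grad f(x) = Q x + c = (-7, -5)
Constraint values g_i(x) = a_i^T x - b_i:
  g_1((0, -2)) = -1
  g_2((0, -2)) = 0
Stationarity residual: grad f(x) + sum_i lambda_i a_i = (-3, -1)
  -> stationarity FAILS
Primal feasibility (all g_i <= 0): OK
Dual feasibility (all lambda_i >= 0): OK
Complementary slackness (lambda_i * g_i(x) = 0 for all i): OK

Verdict: the first failing condition is stationarity -> stat.

stat


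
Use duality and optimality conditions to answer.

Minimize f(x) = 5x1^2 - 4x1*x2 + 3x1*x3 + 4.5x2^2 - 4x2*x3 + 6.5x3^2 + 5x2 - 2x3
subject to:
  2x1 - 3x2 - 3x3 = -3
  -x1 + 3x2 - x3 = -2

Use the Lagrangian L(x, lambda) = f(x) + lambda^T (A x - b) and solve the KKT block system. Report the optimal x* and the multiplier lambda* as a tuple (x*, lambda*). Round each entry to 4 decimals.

Form the Lagrangian:
  L(x, lambda) = (1/2) x^T Q x + c^T x + lambda^T (A x - b)
Stationarity (grad_x L = 0): Q x + c + A^T lambda = 0.
Primal feasibility: A x = b.

This gives the KKT block system:
  [ Q   A^T ] [ x     ]   [-c ]
  [ A    0  ] [ lambda ] = [ b ]

Solving the linear system:
  x*      = (-0.7854, -0.5773, 1.0536)
  lambda* = (2.8069, 3.2296)
  f(x*)   = 4.9431

x* = (-0.7854, -0.5773, 1.0536), lambda* = (2.8069, 3.2296)


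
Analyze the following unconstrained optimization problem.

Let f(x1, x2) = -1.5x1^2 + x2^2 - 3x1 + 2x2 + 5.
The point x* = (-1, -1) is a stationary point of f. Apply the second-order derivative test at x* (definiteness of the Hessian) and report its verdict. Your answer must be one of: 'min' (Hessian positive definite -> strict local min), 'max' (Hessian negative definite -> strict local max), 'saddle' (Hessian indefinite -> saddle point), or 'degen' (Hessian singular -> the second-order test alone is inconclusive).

Compute the Hessian H = grad^2 f:
  H = [[-3, 0], [0, 2]]
Verify stationarity: grad f(x*) = H x* + g = (0, 0).
Eigenvalues of H: -3, 2.
Eigenvalues have mixed signs, so H is indefinite -> x* is a saddle point.

saddle


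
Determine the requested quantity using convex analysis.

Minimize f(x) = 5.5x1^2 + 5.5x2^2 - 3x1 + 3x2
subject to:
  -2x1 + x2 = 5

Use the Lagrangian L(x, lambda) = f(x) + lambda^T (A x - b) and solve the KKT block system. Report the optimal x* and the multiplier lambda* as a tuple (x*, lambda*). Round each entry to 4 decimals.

Form the Lagrangian:
  L(x, lambda) = (1/2) x^T Q x + c^T x + lambda^T (A x - b)
Stationarity (grad_x L = 0): Q x + c + A^T lambda = 0.
Primal feasibility: A x = b.

This gives the KKT block system:
  [ Q   A^T ] [ x     ]   [-c ]
  [ A    0  ] [ lambda ] = [ b ]

Solving the linear system:
  x*      = (-2.0545, 0.8909)
  lambda* = (-12.8)
  f(x*)   = 36.4182

x* = (-2.0545, 0.8909), lambda* = (-12.8)


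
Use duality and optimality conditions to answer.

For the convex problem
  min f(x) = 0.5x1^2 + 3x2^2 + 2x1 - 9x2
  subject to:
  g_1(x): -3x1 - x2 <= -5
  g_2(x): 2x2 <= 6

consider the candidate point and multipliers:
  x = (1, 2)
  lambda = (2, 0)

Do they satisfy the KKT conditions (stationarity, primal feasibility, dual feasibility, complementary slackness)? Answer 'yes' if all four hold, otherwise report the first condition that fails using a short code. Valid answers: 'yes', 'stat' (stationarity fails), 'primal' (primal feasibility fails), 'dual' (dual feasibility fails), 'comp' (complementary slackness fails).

Gradient of f: grad f(x) = Q x + c = (3, 3)
Constraint values g_i(x) = a_i^T x - b_i:
  g_1((1, 2)) = 0
  g_2((1, 2)) = -2
Stationarity residual: grad f(x) + sum_i lambda_i a_i = (-3, 1)
  -> stationarity FAILS
Primal feasibility (all g_i <= 0): OK
Dual feasibility (all lambda_i >= 0): OK
Complementary slackness (lambda_i * g_i(x) = 0 for all i): OK

Verdict: the first failing condition is stationarity -> stat.

stat


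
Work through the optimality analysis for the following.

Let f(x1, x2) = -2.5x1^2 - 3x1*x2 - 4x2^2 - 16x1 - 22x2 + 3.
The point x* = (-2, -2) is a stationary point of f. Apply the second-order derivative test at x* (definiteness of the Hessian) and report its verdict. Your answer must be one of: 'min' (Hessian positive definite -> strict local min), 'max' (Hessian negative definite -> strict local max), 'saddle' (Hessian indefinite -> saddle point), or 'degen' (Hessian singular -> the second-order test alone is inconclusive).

Compute the Hessian H = grad^2 f:
  H = [[-5, -3], [-3, -8]]
Verify stationarity: grad f(x*) = H x* + g = (0, 0).
Eigenvalues of H: -9.8541, -3.1459.
Both eigenvalues < 0, so H is negative definite -> x* is a strict local max.

max


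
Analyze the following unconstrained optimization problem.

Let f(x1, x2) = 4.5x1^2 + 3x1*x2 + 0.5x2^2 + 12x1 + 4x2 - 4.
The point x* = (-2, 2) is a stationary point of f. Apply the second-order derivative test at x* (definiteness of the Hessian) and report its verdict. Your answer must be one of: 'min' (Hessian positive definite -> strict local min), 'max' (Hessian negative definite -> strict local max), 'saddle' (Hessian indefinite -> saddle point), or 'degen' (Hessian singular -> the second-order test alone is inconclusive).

Compute the Hessian H = grad^2 f:
  H = [[9, 3], [3, 1]]
Verify stationarity: grad f(x*) = H x* + g = (0, 0).
Eigenvalues of H: 0, 10.
H has a zero eigenvalue (singular; positive semidefinite but not definite), so H is neither positive definite, negative definite, nor indefinite. The second-order test alone is inconclusive -> degen.
(Indeed, f is constant along the null direction of H through x*, so x* is not a strict local extremum.)

degen


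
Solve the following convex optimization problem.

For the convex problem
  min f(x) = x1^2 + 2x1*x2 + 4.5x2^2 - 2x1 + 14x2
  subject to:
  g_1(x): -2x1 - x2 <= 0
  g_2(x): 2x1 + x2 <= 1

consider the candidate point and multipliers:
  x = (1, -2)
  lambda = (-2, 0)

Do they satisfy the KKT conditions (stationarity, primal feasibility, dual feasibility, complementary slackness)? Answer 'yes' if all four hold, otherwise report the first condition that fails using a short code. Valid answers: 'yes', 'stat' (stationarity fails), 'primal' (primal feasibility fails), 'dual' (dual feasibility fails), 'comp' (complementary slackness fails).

Gradient of f: grad f(x) = Q x + c = (-4, -2)
Constraint values g_i(x) = a_i^T x - b_i:
  g_1((1, -2)) = 0
  g_2((1, -2)) = -1
Stationarity residual: grad f(x) + sum_i lambda_i a_i = (0, 0)
  -> stationarity OK
Primal feasibility (all g_i <= 0): OK
Dual feasibility (all lambda_i >= 0): FAILS
Complementary slackness (lambda_i * g_i(x) = 0 for all i): OK

Verdict: the first failing condition is dual_feasibility -> dual.

dual
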